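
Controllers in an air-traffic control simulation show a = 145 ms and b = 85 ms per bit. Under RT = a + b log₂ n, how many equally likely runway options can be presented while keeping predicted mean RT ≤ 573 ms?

Information budget: (573 − 145)/85 = 5.0353 bits, so n ≤ 2^5.0353 = 32.793 → at most 32.

32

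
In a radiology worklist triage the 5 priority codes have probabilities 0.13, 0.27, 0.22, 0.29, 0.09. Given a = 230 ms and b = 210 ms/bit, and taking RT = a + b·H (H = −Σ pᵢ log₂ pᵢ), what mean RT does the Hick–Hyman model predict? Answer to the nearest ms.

H = 0.13·log₂(1/0.13) + 0.27·log₂(1/0.27) + 0.22·log₂(1/0.22) + 0.29·log₂(1/0.29) + 0.09·log₂(1/0.09) = 2.2038 bits.
RT = 230 + 210 × 2.2038 = 692.80 ms.

693 ms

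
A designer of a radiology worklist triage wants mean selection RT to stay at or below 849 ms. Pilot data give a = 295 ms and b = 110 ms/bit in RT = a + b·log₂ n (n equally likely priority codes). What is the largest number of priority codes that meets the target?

Information budget: (849 − 295)/110 = 5.0364 bits, so n ≤ 2^5.0364 = 32.817 → at most 32.

32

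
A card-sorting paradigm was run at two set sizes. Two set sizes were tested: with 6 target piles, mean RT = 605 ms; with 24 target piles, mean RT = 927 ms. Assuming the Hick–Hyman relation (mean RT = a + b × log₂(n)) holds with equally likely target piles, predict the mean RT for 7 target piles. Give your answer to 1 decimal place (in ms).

Solve the two-equation system in a and b:
  b = (927 − 605) / (log₂ 24 − log₂ 6) = 322 / (4.5850 − 2.5850) = 161.000 ms/bit
  a = 605 − 161.000 × 2.5850 = 188.821 ms
Then RT(7) = 188.821 + 161.000 × log₂ 7 = 188.821 + 161.000 × 2.8074 ≈ 640.805 ms.

640.8 ms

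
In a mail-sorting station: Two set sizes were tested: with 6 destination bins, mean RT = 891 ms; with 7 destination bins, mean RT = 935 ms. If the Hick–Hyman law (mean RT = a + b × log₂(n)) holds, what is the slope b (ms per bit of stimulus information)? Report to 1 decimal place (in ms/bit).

The slope on a log₂ axis is (935 − 891) / (2.8074 − 2.5850) = 197.848 ms/bit.

197.8 ms/bit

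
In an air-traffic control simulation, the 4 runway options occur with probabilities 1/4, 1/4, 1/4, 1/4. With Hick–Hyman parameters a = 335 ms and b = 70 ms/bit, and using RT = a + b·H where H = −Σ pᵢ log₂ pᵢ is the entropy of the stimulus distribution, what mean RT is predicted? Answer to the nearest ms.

475 ms

Each term −pᵢ log₂ pᵢ: 0.25·2 + 0.25·2 + 0.25·2 + 0.25·2; summed, H = 2.000 bits.
Mean RT = a + bH = 335 + 70·2.000 = 475.00 ms.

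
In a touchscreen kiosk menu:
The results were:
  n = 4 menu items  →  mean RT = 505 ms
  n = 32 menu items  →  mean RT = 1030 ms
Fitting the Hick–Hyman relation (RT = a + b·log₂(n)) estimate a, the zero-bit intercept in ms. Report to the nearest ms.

The slope on a log₂ axis is (1030 − 505) / (5 − 2) = 175 ms/bit.
a = RT₁ − b·log₂ n₁ = 505 − 175 × 2 = 155.000 ms.

155 ms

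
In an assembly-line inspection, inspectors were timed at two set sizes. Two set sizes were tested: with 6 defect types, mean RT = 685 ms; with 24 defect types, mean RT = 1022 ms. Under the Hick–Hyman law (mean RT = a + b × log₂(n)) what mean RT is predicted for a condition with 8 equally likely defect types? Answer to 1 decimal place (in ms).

754.9 ms

Solve the two-equation system in a and b:
  b = (1022 − 685) / (log₂ 24 − log₂ 6) = 337 / (4.5850 − 2.5850) = 168.500 ms/bit
  a = 685 − 168.500 × 2.5850 = 249.434 ms
Then RT(8) = 249.434 + 168.500 × log₂ 8 = 249.434 + 168.500 × 3 ≈ 754.934 ms.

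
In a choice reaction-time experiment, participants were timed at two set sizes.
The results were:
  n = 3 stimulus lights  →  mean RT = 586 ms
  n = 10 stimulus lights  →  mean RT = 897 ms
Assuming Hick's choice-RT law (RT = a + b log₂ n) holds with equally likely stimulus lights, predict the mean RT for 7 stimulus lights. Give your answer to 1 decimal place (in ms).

804.9 ms

Fit slope and intercept:
  b = (897 − 586) / (log₂ 10 − log₂ 3) = 311 / (3.3219 − 1.5850) = 179.048 ms/bit
  a = 586 − 179.048 × 1.5850 = 302.216 ms
Then RT(7) = 302.216 + 179.048 × log₂ 7 = 302.216 + 179.048 × 2.8074 ≈ 804.867 ms.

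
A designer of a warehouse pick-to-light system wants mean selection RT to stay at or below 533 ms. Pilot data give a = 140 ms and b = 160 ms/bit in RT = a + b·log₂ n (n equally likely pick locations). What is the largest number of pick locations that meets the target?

Set 140 + 160·log₂ n ≤ 533 → log₂ n ≤ (533 − 140)/160 = 2.4562.
So n ≤ 2^2.4562 = 5.488; the largest integer n is 5.

5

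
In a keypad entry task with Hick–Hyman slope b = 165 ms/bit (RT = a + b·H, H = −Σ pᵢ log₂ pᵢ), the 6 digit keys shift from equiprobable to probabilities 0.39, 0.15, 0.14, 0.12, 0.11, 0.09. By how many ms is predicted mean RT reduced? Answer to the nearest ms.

The RT saving is b·ΔH. Equiprobable H₀ = log₂(6) = 2.5850 bits; with the given probabilities H = 2.3675 bits.
b·(H₀ − H) = 165 × (2.5850 − 2.3675) = 35.89 ms.

36 ms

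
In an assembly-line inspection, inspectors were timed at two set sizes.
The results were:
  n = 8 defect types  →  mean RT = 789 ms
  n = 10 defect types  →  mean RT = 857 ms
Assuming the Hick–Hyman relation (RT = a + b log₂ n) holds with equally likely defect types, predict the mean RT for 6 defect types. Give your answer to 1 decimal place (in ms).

Fit slope and intercept:
  b = (857 − 789) / (log₂ 10 − log₂ 8) = 68 / (3.3219 − 3) = 211.227 ms/bit
  a = 789 − 211.227 × 3 = 155.318 ms
Then RT(6) = 155.318 + 211.227 × log₂ 6 = 155.318 + 211.227 × 2.5850 ≈ 701.333 ms.

701.3 ms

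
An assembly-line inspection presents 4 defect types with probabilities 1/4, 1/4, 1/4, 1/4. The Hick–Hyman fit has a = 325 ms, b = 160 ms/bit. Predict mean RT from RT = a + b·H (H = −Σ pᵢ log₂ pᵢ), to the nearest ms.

645 ms

Each term −pᵢ log₂ pᵢ: 0.25·2 + 0.25·2 + 0.25·2 + 0.25·2; summed, H = 2.000 bits.
Mean RT = a + bH = 325 + 160·2.000 = 645.00 ms.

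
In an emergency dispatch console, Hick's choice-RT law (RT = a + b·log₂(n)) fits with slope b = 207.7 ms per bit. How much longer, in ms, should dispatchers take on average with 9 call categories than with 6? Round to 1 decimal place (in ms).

Only the slope matters, since a is common to both: ΔRT = b·log₂(n₂/n₁).
log₂(9) − log₂(6) = 3.1699 − 2.5850 = 0.5850.
ΔRT = 207.7 × 0.5850 = 121.497 ms.

121.5 ms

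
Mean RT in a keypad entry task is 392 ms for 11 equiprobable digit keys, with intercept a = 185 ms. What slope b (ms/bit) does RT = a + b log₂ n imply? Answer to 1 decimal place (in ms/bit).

59.8 ms/bit

11 alternatives carry log₂ 11 = 3.4594 bits; the choice cost is 392 − 185 = 207 ms, so b = 207/3.4594 = 59.836 ms/bit.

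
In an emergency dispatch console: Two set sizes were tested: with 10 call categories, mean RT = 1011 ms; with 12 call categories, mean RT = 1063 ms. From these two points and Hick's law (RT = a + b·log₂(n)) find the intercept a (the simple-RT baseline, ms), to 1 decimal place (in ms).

b = (RT₂ − RT₁)/(log₂ n₂ − log₂ n₁) = (1063 − 1011)/(3.5850 − 3.3219) = 197.693 ms/bit.
a = RT₁ − b·log₂ n₁ = 1011 − 197.693 × 3.3219 = 354.279 ms.

354.3 ms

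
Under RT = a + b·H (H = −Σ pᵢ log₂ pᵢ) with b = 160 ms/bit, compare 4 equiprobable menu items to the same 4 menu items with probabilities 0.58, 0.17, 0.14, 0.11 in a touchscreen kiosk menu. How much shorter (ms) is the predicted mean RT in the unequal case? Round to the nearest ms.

58 ms

The RT saving is b·ΔH. Equiprobable H₀ = log₂(4) = 2.0000 bits; with the given probabilities H = 1.6378 bits.
b·(H₀ − H) = 160 × (2.0000 − 1.6378) = 57.95 ms.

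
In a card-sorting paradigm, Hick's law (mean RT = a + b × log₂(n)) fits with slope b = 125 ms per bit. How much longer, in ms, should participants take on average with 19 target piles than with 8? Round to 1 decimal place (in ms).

156.0 ms

ΔRT = (a + b log₂ n₂) − (a + b log₂ n₁) = b·(log₂ n₂ − log₂ n₁).
log₂(19) − log₂(8) = 4.2479 − 3 = 1.2479.
ΔRT = 125 × 1.2479 = 155.991 ms.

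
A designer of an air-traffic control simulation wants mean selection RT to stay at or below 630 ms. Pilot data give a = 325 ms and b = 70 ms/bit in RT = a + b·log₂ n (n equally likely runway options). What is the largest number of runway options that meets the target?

Set 325 + 70·log₂ n ≤ 630 → log₂ n ≤ (630 − 325)/70 = 4.3571.
So n ≤ 2^4.3571 = 20.494; the largest integer n is 20.

20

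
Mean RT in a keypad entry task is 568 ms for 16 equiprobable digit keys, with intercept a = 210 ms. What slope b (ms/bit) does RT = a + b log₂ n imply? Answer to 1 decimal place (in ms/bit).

89.5 ms/bit

16 alternatives carry log₂ 16 = 4 bits; the choice cost is 568 − 210 = 358 ms, so b = 358/4 = 89.500 ms/bit.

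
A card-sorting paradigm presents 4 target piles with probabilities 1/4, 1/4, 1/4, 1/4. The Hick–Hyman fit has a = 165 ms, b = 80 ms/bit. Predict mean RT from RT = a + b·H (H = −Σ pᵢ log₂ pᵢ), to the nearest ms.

H = −Σ pᵢ log₂ pᵢ = 0.25·2 + 0.25·2 + 0.25·2 + 0.25·2 = 2.000 bits.
RT = 165 + 80 × 2.000 = 325.00 ms.

325 ms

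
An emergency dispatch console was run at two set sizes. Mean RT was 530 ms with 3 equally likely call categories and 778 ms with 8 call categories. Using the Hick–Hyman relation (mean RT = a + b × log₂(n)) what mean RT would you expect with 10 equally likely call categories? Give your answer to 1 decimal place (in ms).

834.4 ms

RT is linear in log₂ n, so two points fix the line:
  b = (778 − 530) / (log₂ 8 − log₂ 3) = 248 / (3 − 1.5850) = 175.260 ms/bit
  a = 530 − 175.260 × 1.5850 = 252.219 ms
Then RT(10) = 252.219 + 175.260 × log₂ 10 = 252.219 + 175.260 × 3.3219 ≈ 834.421 ms.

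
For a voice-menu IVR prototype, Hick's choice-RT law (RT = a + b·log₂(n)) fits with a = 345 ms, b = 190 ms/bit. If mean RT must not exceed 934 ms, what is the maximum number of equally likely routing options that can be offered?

8

190·log₂ n ≤ 934 − 345 = 589, giving log₂ n ≤ 3.1000 and n ≤ 8.574. The largest whole number is 8.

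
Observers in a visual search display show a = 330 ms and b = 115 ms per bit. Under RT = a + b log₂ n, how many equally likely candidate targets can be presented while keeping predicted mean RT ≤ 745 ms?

12

Set 330 + 115·log₂ n ≤ 745 → log₂ n ≤ (745 − 330)/115 = 3.6087.
So n ≤ 2^3.6087 = 12.199; the largest integer n is 12.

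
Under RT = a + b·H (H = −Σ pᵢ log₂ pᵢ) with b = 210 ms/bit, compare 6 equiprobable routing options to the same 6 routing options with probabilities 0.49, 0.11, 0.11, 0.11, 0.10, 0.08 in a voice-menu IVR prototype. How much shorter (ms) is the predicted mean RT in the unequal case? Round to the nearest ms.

The RT saving is b·ΔH. Equiprobable H₀ = log₂(6) = 2.5850 bits; with the given probabilities H = 2.1788 bits.
b·(H₀ − H) = 210 × (2.5850 − 2.1788) = 85.29 ms.

85 ms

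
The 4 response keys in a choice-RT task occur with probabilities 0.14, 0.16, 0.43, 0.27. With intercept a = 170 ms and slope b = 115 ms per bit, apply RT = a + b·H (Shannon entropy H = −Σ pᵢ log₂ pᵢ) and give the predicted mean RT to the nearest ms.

Entropy contributions −pᵢ log₂ pᵢ: 0.3971, 0.4230, 0.5236, 0.5100; sum H = 1.8537 bits.
RT = a + bH = 170 + 115·1.8537 = 383.18 ms.

383 ms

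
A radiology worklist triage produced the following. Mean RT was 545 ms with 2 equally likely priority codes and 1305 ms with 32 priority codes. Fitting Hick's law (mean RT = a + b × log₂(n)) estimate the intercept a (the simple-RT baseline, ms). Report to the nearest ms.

b = (RT₂ − RT₁)/(log₂ n₂ − log₂ n₁) = (1305 − 545)/(5 − 1) = 190 ms/bit.
Intercept: a = 545 − 190·log₂(2) = 355.000 ms.

355 ms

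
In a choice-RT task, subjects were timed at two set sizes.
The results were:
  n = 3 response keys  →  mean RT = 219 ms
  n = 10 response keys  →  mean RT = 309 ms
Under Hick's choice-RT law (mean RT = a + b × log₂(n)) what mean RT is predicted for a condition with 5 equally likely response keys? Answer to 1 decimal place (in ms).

257.2 ms

RT is linear in log₂ n, so two points fix the line:
  b = (309 − 219) / (log₂ 10 − log₂ 3) = 90 / (3.3219 − 1.5850) = 51.814 ms/bit
  a = 219 − 51.814 × 1.5850 = 136.876 ms
Then RT(5) = 136.876 + 51.814 × log₂ 5 = 136.876 + 51.814 × 2.3219 ≈ 257.186 ms.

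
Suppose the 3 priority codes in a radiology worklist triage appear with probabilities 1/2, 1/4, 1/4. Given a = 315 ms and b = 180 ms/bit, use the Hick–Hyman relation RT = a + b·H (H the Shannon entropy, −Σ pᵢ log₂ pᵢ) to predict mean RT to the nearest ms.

Each term −pᵢ log₂ pᵢ: 0.5·1 + 0.25·2 + 0.25·2; summed, H = 1.500 bits.
Mean RT = a + bH = 315 + 180·1.500 = 585.00 ms.

585 ms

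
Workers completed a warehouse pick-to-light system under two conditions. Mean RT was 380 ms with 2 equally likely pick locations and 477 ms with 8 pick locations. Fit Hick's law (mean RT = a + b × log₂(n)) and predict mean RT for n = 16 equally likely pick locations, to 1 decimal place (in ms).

525.5 ms

Fit slope and intercept:
  b = (477 − 380) / (log₂ 8 − log₂ 2) = 97 / (3 − 1) = 48.500 ms/bit
  a = 380 − 48.500 × 1 = 331.500 ms
Then RT(16) = 331.500 + 48.500 × log₂ 16 = 331.500 + 48.500 × 4 ≈ 525.500 ms.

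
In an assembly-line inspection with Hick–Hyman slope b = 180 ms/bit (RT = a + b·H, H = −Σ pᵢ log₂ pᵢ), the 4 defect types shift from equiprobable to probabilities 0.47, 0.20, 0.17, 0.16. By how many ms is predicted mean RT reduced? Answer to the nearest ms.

Equiprobable entropy H₀ = log₂ 4 = 2.0000 bits.
Skewed entropy H = −Σ pᵢ log₂ pᵢ = 1.8339 bits.
ΔRT = b·(H₀ − H) = 180 × 0.1661 = 29.89 ms.

30 ms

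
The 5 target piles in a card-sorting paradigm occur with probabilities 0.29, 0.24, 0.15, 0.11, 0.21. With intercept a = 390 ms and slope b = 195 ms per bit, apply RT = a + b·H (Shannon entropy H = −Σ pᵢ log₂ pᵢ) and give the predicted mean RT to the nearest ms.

828 ms

H = 0.29·log₂(1/0.29) + 0.24·log₂(1/0.24) + 0.15·log₂(1/0.15) + 0.11·log₂(1/0.11) + 0.21·log₂(1/0.21) = 2.2457 bits.
RT = 390 + 195 × 2.2457 = 827.91 ms.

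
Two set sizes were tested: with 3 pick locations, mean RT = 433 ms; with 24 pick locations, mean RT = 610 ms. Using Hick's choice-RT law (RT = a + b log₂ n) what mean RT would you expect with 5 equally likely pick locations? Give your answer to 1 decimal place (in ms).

With log₂ n on the abscissa the relation is linear; from the two conditions:
  b = (610 − 433) / (log₂ 24 − log₂ 3) = 177 / (4.5850 − 1.5850) = 59.000 ms/bit
  a = 433 − 59.000 × 1.5850 = 339.487 ms
Then RT(5) = 339.487 + 59.000 × log₂ 5 = 339.487 + 59.000 × 2.3219 ≈ 476.481 ms.

476.5 ms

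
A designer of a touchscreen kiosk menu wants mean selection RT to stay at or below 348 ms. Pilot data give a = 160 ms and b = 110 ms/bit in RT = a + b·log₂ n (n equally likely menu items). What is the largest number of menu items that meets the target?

3

110·log₂ n ≤ 348 − 160 = 188, giving log₂ n ≤ 1.7091 and n ≤ 3.270. The largest whole number is 3.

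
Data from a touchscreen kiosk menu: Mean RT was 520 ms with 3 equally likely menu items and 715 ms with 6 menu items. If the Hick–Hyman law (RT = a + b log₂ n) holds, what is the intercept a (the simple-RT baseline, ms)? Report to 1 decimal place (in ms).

Slope: b = (715 − 520) / (log₂ 6 − log₂ 3) = 195/1.0000 = 195.000 ms/bit.
a = RT₁ − b·log₂ n₁ = 520 − 195.000 × 1.5850 = 210.932 ms.

210.9 ms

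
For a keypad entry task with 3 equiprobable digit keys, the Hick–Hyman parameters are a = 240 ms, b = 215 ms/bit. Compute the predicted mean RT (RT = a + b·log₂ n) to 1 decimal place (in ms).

log₂(3) = 1.5850 bits, so RT = 240 + 215 × 1.5850 ≈ 580.767 ms.

580.8 ms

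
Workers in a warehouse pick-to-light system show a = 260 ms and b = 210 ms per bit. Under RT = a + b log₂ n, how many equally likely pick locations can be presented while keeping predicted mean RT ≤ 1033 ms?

12

Set 260 + 210·log₂ n ≤ 1033 → log₂ n ≤ (1033 − 260)/210 = 3.6810.
So n ≤ 2^3.6810 = 12.826; the largest integer n is 12.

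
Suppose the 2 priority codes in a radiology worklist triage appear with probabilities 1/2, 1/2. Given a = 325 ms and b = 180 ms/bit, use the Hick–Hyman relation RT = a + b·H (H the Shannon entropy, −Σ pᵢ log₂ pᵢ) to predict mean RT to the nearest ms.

505 ms

Each term −pᵢ log₂ pᵢ: 0.5·1 + 0.5·1; summed, H = 1.000 bits.
Mean RT = a + bH = 325 + 180·1.000 = 505.00 ms.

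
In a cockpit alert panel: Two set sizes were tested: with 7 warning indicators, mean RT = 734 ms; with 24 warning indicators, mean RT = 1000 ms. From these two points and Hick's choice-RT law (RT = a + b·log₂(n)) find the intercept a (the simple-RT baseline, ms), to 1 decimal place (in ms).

313.9 ms

b = (RT₂ − RT₁)/(log₂ n₂ − log₂ n₁) = (1000 − 734)/(4.5850 − 2.8074) = 149.639 ms/bit.
Intercept: a = 734 − 149.639·log₂(7) = 313.909 ms.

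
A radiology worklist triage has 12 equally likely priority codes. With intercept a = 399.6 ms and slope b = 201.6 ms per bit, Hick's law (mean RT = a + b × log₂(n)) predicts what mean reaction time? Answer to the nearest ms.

1122 ms

log₂(12) = 3.5850 bits, so RT = 399.6 + 201.6 × 3.5850 ≈ 1122.328 ms.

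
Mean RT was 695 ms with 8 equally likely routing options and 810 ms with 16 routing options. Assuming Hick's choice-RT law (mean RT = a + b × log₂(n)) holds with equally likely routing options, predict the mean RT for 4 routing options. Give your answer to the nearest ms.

580 ms

With log₂ n on the abscissa the relation is linear; from the two conditions:
  b = (810 − 695) / (log₂ 16 − log₂ 8) = 115 / (4 − 3) = 115 ms/bit
  a = 695 − 115 × 3 = 350 ms
Then RT(4) = 350 + 115 × log₂ 4 = 350 + 115 × 2 ≈ 580.000 ms.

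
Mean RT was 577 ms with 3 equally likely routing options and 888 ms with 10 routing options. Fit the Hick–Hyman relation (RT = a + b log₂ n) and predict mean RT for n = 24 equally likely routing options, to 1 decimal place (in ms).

With log₂ n on the abscissa the relation is linear; from the two conditions:
  b = (888 − 577) / (log₂ 10 − log₂ 3) = 311 / (3.3219 − 1.5850) = 179.048 ms/bit
  a = 577 − 179.048 × 1.5850 = 293.216 ms
Then RT(24) = 293.216 + 179.048 × log₂ 24 = 293.216 + 179.048 × 4.5850 ≈ 1114.144 ms.

1114.1 ms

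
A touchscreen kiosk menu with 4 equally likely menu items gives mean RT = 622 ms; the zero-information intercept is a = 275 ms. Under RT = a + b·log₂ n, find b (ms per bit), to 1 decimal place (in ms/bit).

173.5 ms/bit

log₂(4) = 2 bits.
b = (RT − a)/log₂ n = (622 − 275) / 2 = 173.500 ms/bit.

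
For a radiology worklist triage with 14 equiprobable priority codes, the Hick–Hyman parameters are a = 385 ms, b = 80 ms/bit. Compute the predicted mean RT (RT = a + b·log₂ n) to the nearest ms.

log₂(14) = 3.8074 bits, so RT = 385 + 80 × 3.8074 ≈ 689.588 ms.

690 ms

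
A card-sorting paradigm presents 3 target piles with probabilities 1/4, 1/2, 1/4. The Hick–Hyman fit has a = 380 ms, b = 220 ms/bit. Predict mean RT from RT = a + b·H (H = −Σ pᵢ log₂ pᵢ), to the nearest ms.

H = −Σ pᵢ log₂ pᵢ = 0.25·2 + 0.5·1 + 0.25·2 = 1.500 bits.
RT = 380 + 220 × 1.500 = 710.00 ms.

710 ms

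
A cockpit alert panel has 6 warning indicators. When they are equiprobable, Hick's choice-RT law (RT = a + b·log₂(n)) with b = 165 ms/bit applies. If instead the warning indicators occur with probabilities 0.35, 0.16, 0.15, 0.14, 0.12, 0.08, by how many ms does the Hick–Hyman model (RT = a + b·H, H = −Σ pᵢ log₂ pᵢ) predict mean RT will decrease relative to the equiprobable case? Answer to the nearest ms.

27 ms

The RT saving is b·ΔH. Equiprobable H₀ = log₂(6) = 2.5850 bits; with the given probabilities H = 2.4193 bits.
b·(H₀ − H) = 165 × (2.5850 − 2.4193) = 27.33 ms.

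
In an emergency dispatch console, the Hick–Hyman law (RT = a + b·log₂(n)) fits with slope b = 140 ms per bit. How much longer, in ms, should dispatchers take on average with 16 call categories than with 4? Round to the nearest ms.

280 ms

The intercept a cancels: ΔRT = b·(log₂ n₂ − log₂ n₁) = b·log₂(n₂/n₁).
log₂(16) − log₂(4) = log₂(16/4) = log₂(4) = 2.
ΔRT = 140 × 2.0000 = 280.000 ms.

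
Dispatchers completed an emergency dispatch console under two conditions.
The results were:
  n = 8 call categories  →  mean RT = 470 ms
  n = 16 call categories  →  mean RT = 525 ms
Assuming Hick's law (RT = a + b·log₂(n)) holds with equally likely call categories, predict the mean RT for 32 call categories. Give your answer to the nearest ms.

580 ms

Fit slope and intercept:
  b = (525 − 470) / (log₂ 16 − log₂ 8) = 55 / (4 − 3) = 55 ms/bit
  a = 470 − 55 × 3 = 305 ms
Then RT(32) = 305 + 55 × log₂ 32 = 305 + 55 × 5 ≈ 580.000 ms.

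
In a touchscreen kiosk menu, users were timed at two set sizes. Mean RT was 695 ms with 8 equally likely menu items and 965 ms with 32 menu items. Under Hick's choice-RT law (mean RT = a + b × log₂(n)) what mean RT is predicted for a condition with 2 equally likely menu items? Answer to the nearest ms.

With log₂ n on the abscissa the relation is linear; from the two conditions:
  b = (965 − 695) / (log₂ 32 − log₂ 8) = 270 / (5 − 3) = 135 ms/bit
  a = 695 − 135 × 3 = 290 ms
Then RT(2) = 290 + 135 × log₂ 2 = 290 + 135 × 1 ≈ 425.000 ms.

425 ms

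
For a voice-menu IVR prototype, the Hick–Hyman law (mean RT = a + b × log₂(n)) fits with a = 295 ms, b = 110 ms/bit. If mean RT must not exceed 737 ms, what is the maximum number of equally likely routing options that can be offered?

16

Information budget: (737 − 295)/110 = 4.0182 bits, so n ≤ 2^4.0182 = 16.203 → at most 16.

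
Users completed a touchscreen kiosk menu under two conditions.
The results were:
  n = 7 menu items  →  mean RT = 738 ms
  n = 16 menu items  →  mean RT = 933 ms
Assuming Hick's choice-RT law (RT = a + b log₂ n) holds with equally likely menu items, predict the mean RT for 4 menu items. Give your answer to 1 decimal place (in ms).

Fit slope and intercept:
  b = (933 − 738) / (log₂ 16 − log₂ 7) = 195 / (4 − 2.8074) = 163.502 ms/bit
  a = 738 − 163.502 × 2.8074 = 278.992 ms
Then RT(4) = 278.992 + 163.502 × log₂ 4 = 278.992 + 163.502 × 2 ≈ 605.996 ms.

606.0 ms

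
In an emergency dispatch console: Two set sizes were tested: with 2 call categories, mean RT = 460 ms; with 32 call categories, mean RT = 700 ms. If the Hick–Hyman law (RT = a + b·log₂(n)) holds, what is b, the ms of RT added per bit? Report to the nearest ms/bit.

The slope on a log₂ axis is (700 − 460) / (5 − 1) = 60 ms/bit.

60 ms/bit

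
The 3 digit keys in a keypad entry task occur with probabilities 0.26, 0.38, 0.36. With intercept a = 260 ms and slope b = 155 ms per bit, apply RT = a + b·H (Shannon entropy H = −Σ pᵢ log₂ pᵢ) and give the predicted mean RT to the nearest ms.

H = 0.26·log₂(1/0.26) + 0.38·log₂(1/0.38) + 0.36·log₂(1/0.36) = 1.5664 bits.
RT = 260 + 155 × 1.5664 = 502.79 ms.

503 ms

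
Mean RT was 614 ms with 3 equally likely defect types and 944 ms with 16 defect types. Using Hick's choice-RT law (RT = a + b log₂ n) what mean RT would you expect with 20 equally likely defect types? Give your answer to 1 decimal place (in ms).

With log₂ n on the abscissa the relation is linear; from the two conditions:
  b = (944 − 614) / (log₂ 16 − log₂ 3) = 330 / (4 − 1.5850) = 136.644 ms/bit
  a = 614 − 136.644 × 1.5850 = 397.425 ms
Then RT(20) = 397.425 + 136.644 × log₂ 20 = 397.425 + 136.644 × 4.3219 ≈ 987.989 ms.

988.0 ms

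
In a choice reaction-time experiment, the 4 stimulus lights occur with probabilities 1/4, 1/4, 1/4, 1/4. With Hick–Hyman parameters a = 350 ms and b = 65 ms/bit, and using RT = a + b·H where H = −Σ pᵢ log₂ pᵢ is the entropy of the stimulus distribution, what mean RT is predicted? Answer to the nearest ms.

H = −Σ pᵢ log₂ pᵢ = 0.25·2 + 0.25·2 + 0.25·2 + 0.25·2 = 2.000 bits.
RT = 350 + 65 × 2.000 = 480.00 ms.

480 ms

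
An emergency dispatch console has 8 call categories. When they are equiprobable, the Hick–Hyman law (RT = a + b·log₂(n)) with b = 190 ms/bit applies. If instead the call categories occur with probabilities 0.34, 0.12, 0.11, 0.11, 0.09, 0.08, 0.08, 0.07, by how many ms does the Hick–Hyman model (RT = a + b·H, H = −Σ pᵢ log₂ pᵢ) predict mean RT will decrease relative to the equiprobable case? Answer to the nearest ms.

45 ms

Equiprobable entropy H₀ = log₂ 8 = 3.0000 bits.
Skewed entropy H = −Σ pᵢ log₂ pᵢ = 2.7610 bits.
ΔRT = b·(H₀ − H) = 190 × 0.2390 = 45.40 ms.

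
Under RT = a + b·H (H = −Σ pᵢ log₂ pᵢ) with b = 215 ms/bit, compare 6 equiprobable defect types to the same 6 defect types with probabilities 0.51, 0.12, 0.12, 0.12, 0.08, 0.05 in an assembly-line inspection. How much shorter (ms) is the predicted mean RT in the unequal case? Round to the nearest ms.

The RT saving is b·ΔH. Equiprobable H₀ = log₂(6) = 2.5850 bits; with the given probabilities H = 2.1042 bits.
b·(H₀ − H) = 215 × (2.5850 − 2.1042) = 103.36 ms.

103 ms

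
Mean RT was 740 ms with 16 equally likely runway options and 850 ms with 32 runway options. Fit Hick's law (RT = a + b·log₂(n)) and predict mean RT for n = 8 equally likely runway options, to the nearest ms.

630 ms

RT is linear in log₂ n, so two points fix the line:
  b = (850 − 740) / (log₂ 32 − log₂ 16) = 110 / (5 − 4) = 110 ms/bit
  a = 740 − 110 × 4 = 300 ms
Then RT(8) = 300 + 110 × log₂ 8 = 300 + 110 × 3 ≈ 630.000 ms.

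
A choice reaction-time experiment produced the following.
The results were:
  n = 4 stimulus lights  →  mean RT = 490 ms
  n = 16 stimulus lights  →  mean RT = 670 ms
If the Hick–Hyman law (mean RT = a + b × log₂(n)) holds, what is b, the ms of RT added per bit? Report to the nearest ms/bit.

b = (RT₂ − RT₁)/(log₂ n₂ − log₂ n₁) = (670 − 490)/(4 − 2) = 90 ms/bit.

90 ms/bit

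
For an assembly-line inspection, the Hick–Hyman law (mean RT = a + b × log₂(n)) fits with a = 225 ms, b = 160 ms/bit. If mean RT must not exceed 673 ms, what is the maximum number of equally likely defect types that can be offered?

6

Set 225 + 160·log₂ n ≤ 673 → log₂ n ≤ (673 − 225)/160 = 2.8000.
So n ≤ 2^2.8000 = 6.964; the largest integer n is 6.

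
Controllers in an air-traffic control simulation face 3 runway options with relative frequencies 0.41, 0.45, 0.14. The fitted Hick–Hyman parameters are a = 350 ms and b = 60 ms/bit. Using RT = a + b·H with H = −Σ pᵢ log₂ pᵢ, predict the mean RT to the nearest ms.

437 ms

H = 0.41·log₂(1/0.41) + 0.45·log₂(1/0.45) + 0.14·log₂(1/0.14) = 1.4429 bits.
RT = 350 + 60 × 1.4429 = 436.57 ms.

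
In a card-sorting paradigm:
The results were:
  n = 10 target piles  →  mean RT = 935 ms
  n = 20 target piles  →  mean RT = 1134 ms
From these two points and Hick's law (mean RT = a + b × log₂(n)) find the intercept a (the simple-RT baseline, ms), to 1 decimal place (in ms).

The slope on a log₂ axis is (1134 − 935) / (4.3219 − 3.3219) = 199.000 ms/bit.
Intercept: a = 935 − 199.000·log₂(10) = 273.936 ms.

273.9 ms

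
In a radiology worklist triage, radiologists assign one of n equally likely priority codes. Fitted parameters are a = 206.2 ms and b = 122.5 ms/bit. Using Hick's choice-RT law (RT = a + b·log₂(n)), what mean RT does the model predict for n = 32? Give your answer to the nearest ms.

819 ms

log₂(32) = 5 bits, so RT = 206.2 + 122.5 × 5 ≈ 818.700 ms.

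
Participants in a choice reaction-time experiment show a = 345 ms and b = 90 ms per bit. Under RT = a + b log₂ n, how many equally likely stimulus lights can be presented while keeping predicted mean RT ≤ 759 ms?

90·log₂ n ≤ 759 − 345 = 414, giving log₂ n ≤ 4.6000 and n ≤ 24.251. The largest whole number is 24.

24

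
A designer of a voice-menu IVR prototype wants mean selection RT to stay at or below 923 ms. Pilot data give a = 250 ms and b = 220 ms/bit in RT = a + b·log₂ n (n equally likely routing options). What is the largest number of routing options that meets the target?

8

220·log₂ n ≤ 923 − 250 = 673, giving log₂ n ≤ 3.0591 and n ≤ 8.334. The largest whole number is 8.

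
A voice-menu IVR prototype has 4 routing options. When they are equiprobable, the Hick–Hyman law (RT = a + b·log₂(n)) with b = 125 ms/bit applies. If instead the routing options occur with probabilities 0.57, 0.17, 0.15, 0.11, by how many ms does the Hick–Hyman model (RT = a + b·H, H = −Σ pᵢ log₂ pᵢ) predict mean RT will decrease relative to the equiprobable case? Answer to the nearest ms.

43 ms

Equiprobable entropy H₀ = log₂ 4 = 2.0000 bits.
Skewed entropy H = −Σ pᵢ log₂ pᵢ = 1.6577 bits.
ΔRT = b·(H₀ − H) = 125 × 0.3423 = 42.79 ms.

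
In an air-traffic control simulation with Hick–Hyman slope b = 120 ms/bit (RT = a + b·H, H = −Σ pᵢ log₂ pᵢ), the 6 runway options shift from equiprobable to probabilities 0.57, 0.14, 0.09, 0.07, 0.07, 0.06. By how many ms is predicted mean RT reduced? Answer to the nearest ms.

The RT saving is b·ΔH. Equiprobable H₀ = log₂(6) = 2.5850 bits; with the given probabilities H = 1.9527 bits.
b·(H₀ − H) = 120 × (2.5850 − 1.9527) = 75.88 ms.

76 ms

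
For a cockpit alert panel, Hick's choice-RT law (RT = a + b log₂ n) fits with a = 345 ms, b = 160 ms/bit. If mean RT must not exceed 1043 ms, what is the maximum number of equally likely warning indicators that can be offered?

20

Information budget: (1043 − 345)/160 = 4.3625 bits, so n ≤ 2^4.3625 = 20.570 → at most 20.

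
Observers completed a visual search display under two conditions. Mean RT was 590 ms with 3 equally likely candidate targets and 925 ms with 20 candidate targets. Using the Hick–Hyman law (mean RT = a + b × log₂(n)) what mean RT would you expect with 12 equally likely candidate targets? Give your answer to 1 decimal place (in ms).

With log₂ n on the abscissa the relation is linear; from the two conditions:
  b = (925 − 590) / (log₂ 20 − log₂ 3) = 335 / (4.3219 − 1.5850) = 122.398 ms/bit
  a = 590 − 122.398 × 1.5850 = 396.003 ms
Then RT(12) = 396.003 + 122.398 × log₂ 12 = 396.003 + 122.398 × 3.5850 ≈ 834.797 ms.

834.8 ms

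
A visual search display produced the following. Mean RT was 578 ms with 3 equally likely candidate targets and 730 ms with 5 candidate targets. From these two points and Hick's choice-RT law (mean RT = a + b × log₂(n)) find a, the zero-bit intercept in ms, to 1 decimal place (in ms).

The slope on a log₂ axis is (730 − 578) / (2.3219 − 1.5850) = 206.251 ms/bit.
Intercept: a = 578 − 206.251·log₂(3) = 251.100 ms.

251.1 ms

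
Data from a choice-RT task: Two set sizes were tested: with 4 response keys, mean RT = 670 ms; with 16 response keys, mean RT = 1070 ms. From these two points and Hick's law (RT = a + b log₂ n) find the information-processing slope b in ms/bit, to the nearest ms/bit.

Slope: b = (1070 − 670) / (log₂ 16 − log₂ 4) = 400/2.0000 = 200 ms/bit.

200 ms/bit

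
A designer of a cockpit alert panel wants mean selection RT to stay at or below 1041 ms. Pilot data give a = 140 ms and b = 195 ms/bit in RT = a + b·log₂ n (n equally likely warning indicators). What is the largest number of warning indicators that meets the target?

24

Set 140 + 195·log₂ n ≤ 1041 → log₂ n ≤ (1041 − 140)/195 = 4.6205.
So n ≤ 2^4.6205 = 24.599; the largest integer n is 24.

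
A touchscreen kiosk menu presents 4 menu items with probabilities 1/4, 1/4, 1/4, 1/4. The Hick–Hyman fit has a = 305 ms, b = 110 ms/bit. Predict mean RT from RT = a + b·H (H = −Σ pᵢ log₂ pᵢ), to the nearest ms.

525 ms

H = −Σ pᵢ log₂ pᵢ = 0.25·2 + 0.25·2 + 0.25·2 + 0.25·2 = 2.000 bits.
RT = 305 + 110 × 2.000 = 525.00 ms.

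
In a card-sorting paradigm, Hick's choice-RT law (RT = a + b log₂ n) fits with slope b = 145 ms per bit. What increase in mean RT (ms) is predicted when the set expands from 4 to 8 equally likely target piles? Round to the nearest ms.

145 ms

ΔRT = (a + b log₂ n₂) − (a + b log₂ n₁) = b·(log₂ n₂ − log₂ n₁).
log₂(8) − log₂(4) = log₂(8/4) = log₂(2) = 1.
ΔRT = 145 × 1.0000 = 145.000 ms.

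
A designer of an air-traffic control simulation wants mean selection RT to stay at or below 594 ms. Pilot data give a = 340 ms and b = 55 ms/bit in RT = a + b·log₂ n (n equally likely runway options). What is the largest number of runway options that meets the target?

24

55·log₂ n ≤ 594 − 340 = 254, giving log₂ n ≤ 4.6182 and n ≤ 24.559. The largest whole number is 24.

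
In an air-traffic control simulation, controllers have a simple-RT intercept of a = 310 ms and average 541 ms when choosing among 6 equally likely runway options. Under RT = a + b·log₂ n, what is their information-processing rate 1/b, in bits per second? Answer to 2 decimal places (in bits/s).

11.19 bits/s

Choice component = 541 − 310 = 231 ms over log₂(6) = 2.5850 bits.
b = 231 / 2.5850 = 89.363 ms/bit, so 1/b = 11.190 bits/s.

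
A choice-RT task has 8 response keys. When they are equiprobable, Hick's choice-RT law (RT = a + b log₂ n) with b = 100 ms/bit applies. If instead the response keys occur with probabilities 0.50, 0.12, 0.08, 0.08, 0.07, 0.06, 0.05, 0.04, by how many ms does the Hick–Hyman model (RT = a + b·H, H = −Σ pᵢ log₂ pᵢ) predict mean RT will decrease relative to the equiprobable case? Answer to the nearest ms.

The RT saving is b·ΔH. Equiprobable H₀ = log₂(8) = 3.0000 bits; with the given probabilities H = 2.3640 bits.
b·(H₀ − H) = 100 × (3.0000 − 2.3640) = 63.60 ms.

64 ms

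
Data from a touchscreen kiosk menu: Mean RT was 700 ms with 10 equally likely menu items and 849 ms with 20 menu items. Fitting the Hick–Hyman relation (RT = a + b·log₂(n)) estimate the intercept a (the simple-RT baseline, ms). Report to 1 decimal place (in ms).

Slope: b = (849 − 700) / (log₂ 20 − log₂ 10) = 149/1.0000 = 149.000 ms/bit.
Intercept: a = 700 − 149.000·log₂(10) = 205.033 ms.

205.0 ms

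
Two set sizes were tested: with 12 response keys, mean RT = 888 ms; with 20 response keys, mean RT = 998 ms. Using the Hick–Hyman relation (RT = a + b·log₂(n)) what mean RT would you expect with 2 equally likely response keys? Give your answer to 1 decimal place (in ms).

Solve the two-equation system in a and b:
  b = (998 − 888) / (log₂ 20 − log₂ 12) = 110 / (4.3219 − 3.5850) = 149.261 ms/bit
  a = 888 − 149.261 × 3.5850 = 352.906 ms
Then RT(2) = 352.906 + 149.261 × log₂ 2 = 352.906 + 149.261 × 1 ≈ 502.167 ms.

502.2 ms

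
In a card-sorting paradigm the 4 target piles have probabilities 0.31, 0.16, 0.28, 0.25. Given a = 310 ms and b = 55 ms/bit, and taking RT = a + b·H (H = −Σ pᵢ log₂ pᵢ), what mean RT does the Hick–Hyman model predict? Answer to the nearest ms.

H = 0.31·log₂(1/0.31) + 0.16·log₂(1/0.16) + 0.28·log₂(1/0.28) + 0.25·log₂(1/0.25) = 1.9610 bits.
RT = 310 + 55 × 1.9610 = 417.86 ms.

418 ms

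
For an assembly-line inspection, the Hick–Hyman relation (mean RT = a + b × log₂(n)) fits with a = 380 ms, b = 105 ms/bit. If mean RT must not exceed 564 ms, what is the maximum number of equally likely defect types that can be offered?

3

Information budget: (564 − 380)/105 = 1.7524 bits, so n ≤ 2^1.7524 = 3.369 → at most 3.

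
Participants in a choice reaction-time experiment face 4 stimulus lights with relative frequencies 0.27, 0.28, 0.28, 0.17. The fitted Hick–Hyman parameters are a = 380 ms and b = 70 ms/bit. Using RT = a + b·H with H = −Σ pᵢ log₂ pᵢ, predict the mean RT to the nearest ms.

H = 0.27·log₂(1/0.27) + 0.28·log₂(1/0.28) + 0.28·log₂(1/0.28) + 0.17·log₂(1/0.17) = 1.9730 bits.
RT = 380 + 70 × 1.9730 = 518.11 ms.

518 ms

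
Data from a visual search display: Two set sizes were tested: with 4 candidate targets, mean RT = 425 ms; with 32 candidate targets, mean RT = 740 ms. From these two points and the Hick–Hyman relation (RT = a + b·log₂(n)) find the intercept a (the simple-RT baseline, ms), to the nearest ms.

215 ms

Slope: b = (740 − 425) / (log₂ 32 − log₂ 4) = 315/3.0000 = 105 ms/bit.
a = RT₁ − b·log₂ n₁ = 425 − 105 × 2 = 215.000 ms.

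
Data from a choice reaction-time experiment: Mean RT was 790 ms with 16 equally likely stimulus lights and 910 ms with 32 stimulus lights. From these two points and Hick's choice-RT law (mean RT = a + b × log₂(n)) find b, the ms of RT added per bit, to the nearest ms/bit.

120 ms/bit

b = (RT₂ − RT₁)/(log₂ n₂ − log₂ n₁) = (910 − 790)/(5 − 4) = 120 ms/bit.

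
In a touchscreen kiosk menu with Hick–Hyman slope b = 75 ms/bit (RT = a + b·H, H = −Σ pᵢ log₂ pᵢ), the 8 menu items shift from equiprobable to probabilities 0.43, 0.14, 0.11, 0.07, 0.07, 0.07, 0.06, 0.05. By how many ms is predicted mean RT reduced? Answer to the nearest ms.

Equiprobable entropy H₀ = log₂ 8 = 3.0000 bits.
Skewed entropy H = −Σ pᵢ log₂ pᵢ = 2.5363 bits.
ΔRT = b·(H₀ − H) = 75 × 0.4637 = 34.78 ms.

35 ms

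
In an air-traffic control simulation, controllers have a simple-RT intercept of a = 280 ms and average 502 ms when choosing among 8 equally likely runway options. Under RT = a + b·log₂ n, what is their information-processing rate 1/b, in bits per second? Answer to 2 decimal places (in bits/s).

13.51 bits/s

b = (502 − 280)/log₂ 8 = 222/3 = 74.000 ms per bit = 0.07400 s/bit; the reciprocal is 13.514 bits/s.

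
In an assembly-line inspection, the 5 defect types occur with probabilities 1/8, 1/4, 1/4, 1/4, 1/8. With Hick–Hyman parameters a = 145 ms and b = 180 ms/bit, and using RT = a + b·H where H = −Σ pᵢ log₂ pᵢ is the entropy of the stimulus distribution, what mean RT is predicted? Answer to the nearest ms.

Each term −pᵢ log₂ pᵢ: 0.125·3 + 0.25·2 + 0.25·2 + 0.25·2 + 0.125·3; summed, H = 2.250 bits.
Mean RT = a + bH = 145 + 180·2.250 = 550.00 ms.

550 ms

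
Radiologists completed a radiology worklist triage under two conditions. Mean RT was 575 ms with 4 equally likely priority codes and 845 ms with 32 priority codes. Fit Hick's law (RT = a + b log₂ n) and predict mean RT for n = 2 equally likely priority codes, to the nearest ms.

Fit slope and intercept:
  b = (845 − 575) / (log₂ 32 − log₂ 4) = 270 / (5 − 2) = 90 ms/bit
  a = 575 − 90 × 2 = 395 ms
Then RT(2) = 395 + 90 × log₂ 2 = 395 + 90 × 1 ≈ 485.000 ms.

485 ms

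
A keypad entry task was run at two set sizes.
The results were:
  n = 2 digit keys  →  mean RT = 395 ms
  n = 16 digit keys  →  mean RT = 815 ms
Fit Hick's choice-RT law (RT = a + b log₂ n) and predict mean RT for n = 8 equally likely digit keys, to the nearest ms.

675 ms

Fit slope and intercept:
  b = (815 − 395) / (log₂ 16 − log₂ 2) = 420 / (4 − 1) = 140 ms/bit
  a = 395 − 140 × 1 = 255 ms
Then RT(8) = 255 + 140 × log₂ 8 = 255 + 140 × 3 ≈ 675.000 ms.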